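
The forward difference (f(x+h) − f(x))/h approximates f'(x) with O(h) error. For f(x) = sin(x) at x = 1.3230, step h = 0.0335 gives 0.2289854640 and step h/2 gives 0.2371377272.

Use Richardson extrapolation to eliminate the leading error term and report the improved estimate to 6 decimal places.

r = 1: numerator weight 2, denominator 1.
2 × 0.2371377272 = 0.4742754544; 0.4742754544 − 0.2289854640 = 0.2452899904
Extrapolated: 0.2452899904 / 1 = 0.2452899904
Gap between inputs: 8.152e-03; correction applied: +0.0081522632.

0.245290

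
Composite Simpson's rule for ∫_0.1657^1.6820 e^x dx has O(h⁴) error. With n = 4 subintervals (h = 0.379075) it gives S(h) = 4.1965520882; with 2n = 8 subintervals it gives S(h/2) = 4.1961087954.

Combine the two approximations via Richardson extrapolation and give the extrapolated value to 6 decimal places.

4.196079

r = 4: numerator weight 16, denominator 15.
Top: 16(4.1961087954) − (4.1965520882) = 62.9411886382
Extrapolated: 62.9411886382 / 15 = 4.1960792425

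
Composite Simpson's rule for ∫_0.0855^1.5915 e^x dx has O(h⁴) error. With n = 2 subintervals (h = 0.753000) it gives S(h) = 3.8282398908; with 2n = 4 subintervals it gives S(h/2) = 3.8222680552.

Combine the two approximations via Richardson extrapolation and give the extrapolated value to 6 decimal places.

Order 4 gives 2^r = 16 and 2^r − 1 = 15.
16·3.8222680552 = 61.1562888832; 61.1562888832 − 3.8282398908 = 57.3280489924
(16·3.8222680552 − 3.8282398908)/(16 − 1) = 3.8218699328

3.821870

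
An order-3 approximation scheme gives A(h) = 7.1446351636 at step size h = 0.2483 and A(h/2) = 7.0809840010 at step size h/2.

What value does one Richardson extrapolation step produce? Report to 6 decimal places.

Order 3 gives 2^r = 8 and 2^r − 1 = 7.
2^3 × A(h/2) = 56.6478720080; minus A(h) gives 49.5032368444.
Denominator 8 − 1 = 7.
Result: 7.0718909778

7.071891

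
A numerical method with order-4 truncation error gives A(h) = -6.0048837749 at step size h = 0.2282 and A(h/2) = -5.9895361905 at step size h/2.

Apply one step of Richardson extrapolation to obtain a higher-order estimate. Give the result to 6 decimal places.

The method has order 4: 2^4 = 16.
16×(-5.9895361905) = -95.8325790480; subtract (-6.0048837749) → -89.8276952731
Denominator 16 − 1 = 15.
Extrapolated: (-89.8276952731) / 15 = -5.9885130182
Gap between inputs: 1.535e-02; correction applied: +0.0010231723.

-5.988513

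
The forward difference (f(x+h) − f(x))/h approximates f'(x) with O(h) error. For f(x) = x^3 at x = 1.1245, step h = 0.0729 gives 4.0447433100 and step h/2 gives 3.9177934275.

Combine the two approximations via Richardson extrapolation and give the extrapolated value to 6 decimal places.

Error is O(h^1); halving h shrinks it by 2^1 = 2.
2×3.9177934275 − 4.0447433100 = 3.7908435450
Divide by 2^1 − 1 = 1.
So the Richardson estimate is 3.7908435450.

3.790844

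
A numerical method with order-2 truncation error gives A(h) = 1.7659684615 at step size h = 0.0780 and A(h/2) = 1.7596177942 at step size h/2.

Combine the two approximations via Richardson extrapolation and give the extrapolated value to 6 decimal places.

1.757501

r = 2: numerator weight 4, denominator 3.
2^2·A(h/2) = 7.0384711768; minus A(h) gives 5.2725027153.
5.2725027153 ÷ 3 = 1.7575009051
Correction |R − A(h/2)| = 2.117e-03; gap |A(h/2) − A(h)| = 6.351e-03.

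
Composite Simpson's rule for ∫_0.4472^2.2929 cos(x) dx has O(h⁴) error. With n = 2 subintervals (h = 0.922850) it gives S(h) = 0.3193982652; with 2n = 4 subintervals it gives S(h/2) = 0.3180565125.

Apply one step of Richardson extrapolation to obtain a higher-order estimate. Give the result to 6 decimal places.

0.317967

r = 4: numerator weight 16, denominator 15.
16*0.3180565125 − 0.3193982652 = 4.7695059348
4.7695059348 ÷ 15 = 0.3179670623
Correction |R − A(h/2)| = 8.945e-05; gap |A(h/2) − A(h)| = 1.342e-03.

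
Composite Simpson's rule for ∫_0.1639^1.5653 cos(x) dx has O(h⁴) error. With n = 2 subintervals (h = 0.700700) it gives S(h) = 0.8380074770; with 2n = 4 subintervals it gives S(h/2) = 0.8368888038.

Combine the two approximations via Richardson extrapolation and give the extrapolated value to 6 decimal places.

Error is O(h^4); halving h shrinks it by 2^4 = 16.
Weighted: 13.3902208608 − 0.8380074770 = 12.5522133838
Denominator 16 − 1 = 15.
(16 × 0.8368888038 − 0.8380074770)/(16 − 1) = 0.8368142256

0.836814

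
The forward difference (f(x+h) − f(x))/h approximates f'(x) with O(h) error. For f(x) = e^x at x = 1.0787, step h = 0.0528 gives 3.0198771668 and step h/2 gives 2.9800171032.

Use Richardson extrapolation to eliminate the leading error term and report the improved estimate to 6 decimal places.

2.940157

Order 1 gives 2^r = 2 and 2^r − 1 = 1.
2·2.9800171032 = 5.9600342064; subtract 3.0198771668 → 2.9401570396
Extrapolated: 2.9401570396 / 1 = 2.9401570396
Shift from A(h/2): −0.0398600636.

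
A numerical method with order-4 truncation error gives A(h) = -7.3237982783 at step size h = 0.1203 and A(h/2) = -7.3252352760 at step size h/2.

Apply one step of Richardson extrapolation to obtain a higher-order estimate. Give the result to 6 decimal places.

-7.325331

Order 4 gives 2^r = 16 and 2^r − 1 = 15.
Numerator 16×A(h/2) − A(h) = 16×(-7.3252352760) − (-7.3237982783) = -109.8799661377
Denominator 16 − 1 = 15.
So the Richardson estimate is -7.3253310758.
Correction |R − A(h/2)| = 9.580e-05; gap |A(h/2) − A(h)| = 1.437e-03.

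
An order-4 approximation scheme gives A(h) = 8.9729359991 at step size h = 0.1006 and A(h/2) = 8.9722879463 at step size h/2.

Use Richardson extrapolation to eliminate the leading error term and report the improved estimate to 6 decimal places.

Order 4 gives 2^r = 16 and 2^r − 1 = 15.
16×8.9722879463 = 143.5566071408; subtract 8.9729359991 → 134.5836711417
Divide by 2^4 − 1 = 15.
So the Richardson estimate is 8.9722447428.

8.972245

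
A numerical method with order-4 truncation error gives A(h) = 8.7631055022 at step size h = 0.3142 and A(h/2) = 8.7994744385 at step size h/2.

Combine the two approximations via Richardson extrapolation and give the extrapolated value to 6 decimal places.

r = 4: numerator weight 16, denominator 15.
16*8.7994744385 = 140.7915910160; subtract 8.7631055022 → 132.0284855138
132.0284855138 ÷ 15 = 8.8018990343

8.801899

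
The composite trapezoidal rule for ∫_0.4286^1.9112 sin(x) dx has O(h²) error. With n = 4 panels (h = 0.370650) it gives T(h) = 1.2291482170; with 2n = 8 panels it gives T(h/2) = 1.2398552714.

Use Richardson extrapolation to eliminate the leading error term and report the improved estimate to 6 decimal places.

1.243424

The method has order 2: 2^2 = 4.
4 × 1.2398552714 = 4.9594210856; 4.9594210856 − 1.2291482170 = 3.7302728686
Divide by 2^2 − 1 = 3.
(4 × 1.2398552714 − 1.2291482170)/(4 − 1) = 1.2434242895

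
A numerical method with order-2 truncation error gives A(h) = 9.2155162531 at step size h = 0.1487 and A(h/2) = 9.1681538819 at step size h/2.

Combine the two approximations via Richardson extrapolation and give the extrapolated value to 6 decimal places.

Method order is 2; weight 2^2 = 4.
4 × 9.1681538819 − 9.2155162531 = 27.4570992745
Denominator 4 − 1 = 3.
Result: 9.1523664248

9.152366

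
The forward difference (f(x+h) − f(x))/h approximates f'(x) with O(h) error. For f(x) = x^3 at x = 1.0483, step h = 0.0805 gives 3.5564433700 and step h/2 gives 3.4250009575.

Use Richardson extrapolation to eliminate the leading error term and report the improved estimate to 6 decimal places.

3.293559

Order 1 gives 2^r = 2 and 2^r − 1 = 1.
Weighted: 6.8500019150 − 3.5564433700 = 3.2935585450
Divide by 2^1 − 1 = 1.
3.2935585450 ÷ 1 = 3.2935585450
Gap between inputs: 1.314e-01; correction applied: −0.1314424125.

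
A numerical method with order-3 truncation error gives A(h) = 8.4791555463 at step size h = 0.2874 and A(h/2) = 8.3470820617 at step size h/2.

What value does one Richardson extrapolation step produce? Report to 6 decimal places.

With r = 3 the leading error scales as h^3, so the weight is 2^3 = 8.
8 × 8.3470820617 = 66.7766564936; 66.7766564936 − 8.4791555463 = 58.2975009473
Extrapolated: 58.2975009473 / 7 = 8.3282144210
Correction |R − A(h/2)| = 1.887e-02; gap |A(h/2) − A(h)| = 1.321e-01.

8.328214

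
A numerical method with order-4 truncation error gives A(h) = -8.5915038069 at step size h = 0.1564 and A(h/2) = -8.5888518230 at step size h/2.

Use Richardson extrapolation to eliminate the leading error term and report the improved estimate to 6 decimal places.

Method order is 4; weight 2^4 = 16.
16 × (-8.5888518230) = -137.4216291680; subtract (-8.5915038069) → -128.8301253611
Extrapolated: (-128.8301253611) / 15 = -8.5886750241
Shift from A(h/2): +0.0001767989.

-8.588675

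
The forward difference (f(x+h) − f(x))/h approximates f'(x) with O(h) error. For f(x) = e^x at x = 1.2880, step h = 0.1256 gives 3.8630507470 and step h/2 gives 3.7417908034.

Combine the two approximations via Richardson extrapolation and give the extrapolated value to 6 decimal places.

Error is O(h^1); halving h shrinks it by 2^1 = 2.
Difference of the inputs: 3.7417908034 − 3.8630507470 = -0.1212599436
Divide by 2^1 − 1 = 1: (-0.1212599436)/1 = -0.1212599436
R = A(h/2) + (A(h/2) − A(h))/1 = 3.7417908034 − 0.1212599436 = 3.6205308598
Shift from A(h/2): −0.1212599436.

3.620531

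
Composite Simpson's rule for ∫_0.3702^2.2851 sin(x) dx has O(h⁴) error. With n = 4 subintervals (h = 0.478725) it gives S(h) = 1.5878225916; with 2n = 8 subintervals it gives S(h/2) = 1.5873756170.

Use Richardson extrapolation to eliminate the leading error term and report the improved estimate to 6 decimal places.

1.587346

r = 4, so 2^r = 16.
16 × 1.5873756170 = 25.3980098720; subtract 1.5878225916 → 23.8101872804
Divide by 2^4 − 1 = 15.
23.8101872804 ÷ 15 = 1.5873458187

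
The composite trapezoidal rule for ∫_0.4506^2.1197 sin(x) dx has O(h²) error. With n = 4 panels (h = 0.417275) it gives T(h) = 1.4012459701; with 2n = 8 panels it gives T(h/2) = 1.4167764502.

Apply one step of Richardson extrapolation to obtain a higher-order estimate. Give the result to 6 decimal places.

1.421953

With r = 2 the leading error scales as h^2, so the weight is 2^2 = 4.
Numerator 4 × A(h/2) − A(h) = 4 × 1.4167764502 − 1.4012459701 = 4.2658598307
Denominator 4 − 1 = 3.
Result: 1.4219532769
Gap between inputs: 1.553e-02; correction applied: +0.0051768267.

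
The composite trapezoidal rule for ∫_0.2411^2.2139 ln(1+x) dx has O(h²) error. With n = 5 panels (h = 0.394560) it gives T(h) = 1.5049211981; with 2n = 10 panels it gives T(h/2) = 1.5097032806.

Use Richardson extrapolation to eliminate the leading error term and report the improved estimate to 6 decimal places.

1.511297

r = 2: numerator weight 4, denominator 3.
4 × 1.5097032806 = 6.0388131224; 6.0388131224 − 1.5049211981 = 4.5338919243
4.5338919243 ÷ 3 = 1.5112973081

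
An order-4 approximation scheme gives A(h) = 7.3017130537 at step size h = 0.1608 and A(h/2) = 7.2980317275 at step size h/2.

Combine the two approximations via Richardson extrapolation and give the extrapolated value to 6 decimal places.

Leading term ∝ h^4; use weight 16 = 2^4.
Weighted: 116.7685076400 − 7.3017130537 = 109.4667945863
Divide by 2^4 − 1 = 15.
Extrapolated: 109.4667945863 / 15 = 7.2977863058
Correction |R − A(h/2)| = 2.454e-04; gap |A(h/2) − A(h)| = 3.681e-03.

7.297786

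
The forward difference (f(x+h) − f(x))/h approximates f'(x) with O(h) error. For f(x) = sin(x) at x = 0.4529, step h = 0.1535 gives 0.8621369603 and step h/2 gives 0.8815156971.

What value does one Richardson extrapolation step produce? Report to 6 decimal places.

The method has order 1: 2^1 = 2.
2·0.8815156971 = 1.7630313942; subtract 0.8621369603 → 0.9008944339
Divide by 2^1 − 1 = 1.
0.9008944339 ÷ 1 = 0.9008944339
Shift from A(h/2): +0.0193787368.

0.900894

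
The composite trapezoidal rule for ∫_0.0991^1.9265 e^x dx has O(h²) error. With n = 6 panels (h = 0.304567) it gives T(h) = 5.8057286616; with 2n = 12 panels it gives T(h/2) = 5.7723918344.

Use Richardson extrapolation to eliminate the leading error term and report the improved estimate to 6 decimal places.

Leading term ∝ h^2; use weight 4 = 2^2.
4 × 5.7723918344 = 23.0895673376; subtract 5.8057286616 → 17.2838386760
Denominator 4 − 1 = 3.
17.2838386760 ÷ 3 = 5.7612795587

5.761280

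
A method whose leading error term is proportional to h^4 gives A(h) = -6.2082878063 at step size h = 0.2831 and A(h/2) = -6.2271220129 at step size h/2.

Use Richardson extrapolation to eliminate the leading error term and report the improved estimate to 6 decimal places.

-6.228378

The method has order 4: 2^4 = 16.
A(h/2) − A(h) = -6.2271220129 − (-6.2082878063) = -0.0188342066
Correction (A(h/2) − A(h))/(16 − 1) = (-0.0188342066)/15 = -0.0012556138
R = A(h/2) + (A(h/2) − A(h))/15 = -6.2271220129 − 0.0012556138 = -6.2283776267
Shift from A(h/2): −0.0012556138.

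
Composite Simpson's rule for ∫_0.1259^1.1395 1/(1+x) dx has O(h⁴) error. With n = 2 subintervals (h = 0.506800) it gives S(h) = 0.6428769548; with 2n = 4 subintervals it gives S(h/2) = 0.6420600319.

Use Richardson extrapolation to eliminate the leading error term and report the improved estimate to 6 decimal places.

Leading term ∝ h^4; use weight 16 = 2^4.
Top: 16(0.6420600319) − (0.6428769548) = 9.6300835556
Denominator 16 − 1 = 15.
So the Richardson estimate is 0.6420055704.
Correction |R − A(h/2)| = 5.446e-05; gap |A(h/2) − A(h)| = 8.169e-04.

0.642006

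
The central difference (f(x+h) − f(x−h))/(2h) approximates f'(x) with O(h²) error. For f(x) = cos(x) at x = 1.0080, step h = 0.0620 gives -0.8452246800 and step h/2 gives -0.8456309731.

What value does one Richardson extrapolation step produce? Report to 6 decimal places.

-0.845766

With r = 2 the leading error scales as h^2, so the weight is 2^2 = 4.
Top: 4(-0.8456309731) − (-0.8452246800) = -2.5372992124
Denominator 4 − 1 = 3.
So the Richardson estimate is -0.8457664041.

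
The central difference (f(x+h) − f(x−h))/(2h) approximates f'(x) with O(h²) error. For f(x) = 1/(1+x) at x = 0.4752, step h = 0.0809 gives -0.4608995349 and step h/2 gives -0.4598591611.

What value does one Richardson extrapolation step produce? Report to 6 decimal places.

-0.459512

With r = 2 the leading error scales as h^2, so the weight is 2^2 = 4.
Weighted: (-1.8394366444) − (-0.4608995349) = -1.3785371095
Denominator 4 − 1 = 3.
Extrapolated: (-1.3785371095) / 3 = -0.4595123698
Shift from A(h/2): +0.0003467913.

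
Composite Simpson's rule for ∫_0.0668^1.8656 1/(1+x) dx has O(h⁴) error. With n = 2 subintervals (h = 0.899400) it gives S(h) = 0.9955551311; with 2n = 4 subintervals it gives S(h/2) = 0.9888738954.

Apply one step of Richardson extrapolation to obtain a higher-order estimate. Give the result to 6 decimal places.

Method order is 4; weight 2^4 = 16.
16×0.9888738954 = 15.8219823264; 15.8219823264 − 0.9955551311 = 14.8264271953
R = 14.8264271953/15 = 0.9884284797

0.988428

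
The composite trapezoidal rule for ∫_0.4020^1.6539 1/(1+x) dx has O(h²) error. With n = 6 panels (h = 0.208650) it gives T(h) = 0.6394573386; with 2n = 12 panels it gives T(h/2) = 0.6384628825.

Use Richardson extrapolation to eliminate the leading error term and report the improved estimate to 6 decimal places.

0.638131

Error is O(h^2); halving h shrinks it by 2^2 = 4.
Weighted: 2.5538515300 − 0.6394573386 = 1.9143941914
(4 × 0.6384628825 − 0.6394573386)/(4 − 1) = 0.6381313971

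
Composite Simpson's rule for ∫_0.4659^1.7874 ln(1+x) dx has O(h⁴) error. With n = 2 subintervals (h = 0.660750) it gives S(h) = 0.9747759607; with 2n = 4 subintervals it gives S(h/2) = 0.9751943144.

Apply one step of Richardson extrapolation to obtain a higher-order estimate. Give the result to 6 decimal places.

0.975222

Error is O(h^4); halving h shrinks it by 2^4 = 16.
Top: 16(0.9751943144) − (0.9747759607) = 14.6283330697
Divide by 2^4 − 1 = 15.
14.6283330697 ÷ 15 = 0.9752222046
Shift from A(h/2): +0.0000278902.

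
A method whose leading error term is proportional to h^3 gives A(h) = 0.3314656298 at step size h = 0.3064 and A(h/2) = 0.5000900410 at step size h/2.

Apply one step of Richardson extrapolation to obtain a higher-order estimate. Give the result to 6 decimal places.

r = 3: numerator weight 8, denominator 7.
8·0.5000900410 = 4.0007203280; 4.0007203280 − 0.3314656298 = 3.6692546982
(8·0.5000900410 − 0.3314656298)/(8 − 1) = 0.5241792426
Gap between inputs: 1.686e-01; correction applied: +0.0240892016.

0.524179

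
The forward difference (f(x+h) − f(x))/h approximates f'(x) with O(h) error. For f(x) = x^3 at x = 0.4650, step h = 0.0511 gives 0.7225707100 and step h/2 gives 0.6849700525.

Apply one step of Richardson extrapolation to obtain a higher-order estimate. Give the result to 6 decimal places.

0.647369

Order 1 gives 2^r = 2 and 2^r − 1 = 1.
2·0.6849700525 = 1.3699401050; 1.3699401050 − 0.7225707100 = 0.6473693950
(2·0.6849700525 − 0.7225707100)/(2 − 1) = 0.6473693950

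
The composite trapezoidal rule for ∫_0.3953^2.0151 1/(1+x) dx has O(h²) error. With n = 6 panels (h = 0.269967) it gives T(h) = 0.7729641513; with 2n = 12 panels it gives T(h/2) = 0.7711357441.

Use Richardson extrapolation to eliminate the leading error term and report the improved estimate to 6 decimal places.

0.770526

With r = 2 the leading error scales as h^2, so the weight is 2^2 = 4.
Weighted: 3.0845429764 − 0.7729641513 = 2.3115788251
Extrapolated: 2.3115788251 / 3 = 0.7705262750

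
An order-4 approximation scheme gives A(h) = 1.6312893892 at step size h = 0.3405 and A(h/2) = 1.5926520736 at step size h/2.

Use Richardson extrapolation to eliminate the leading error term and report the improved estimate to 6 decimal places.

With r = 4 the leading error scales as h^4, so the weight is 2^4 = 16.
16×1.5926520736 − 1.6312893892 = 23.8511437884
Divide by 2^4 − 1 = 15.
So the Richardson estimate is 1.5900762526.

1.590076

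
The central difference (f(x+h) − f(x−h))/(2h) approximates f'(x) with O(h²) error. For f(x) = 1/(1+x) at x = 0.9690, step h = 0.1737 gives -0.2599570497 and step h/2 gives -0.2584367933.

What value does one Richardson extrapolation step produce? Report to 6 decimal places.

-0.257930

Leading term ∝ h^2; use weight 4 = 2^2.
A(h/2) − A(h) = -0.2584367933 − (-0.2599570497) = 0.0015202564
Divide by 2^2 − 1 = 3: 0.0015202564/3 = 0.0005067521
R = A(h/2) + (A(h/2) − A(h))/3 = -0.2584367933 + 0.0005067521 = -0.2579300412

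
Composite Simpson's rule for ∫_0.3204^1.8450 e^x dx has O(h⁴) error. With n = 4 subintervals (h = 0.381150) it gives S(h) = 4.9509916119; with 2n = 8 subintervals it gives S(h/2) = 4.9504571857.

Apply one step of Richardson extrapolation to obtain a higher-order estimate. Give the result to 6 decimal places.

With r = 4 the leading error scales as h^4, so the weight is 2^4 = 16.
2^4×A(h/2) = 79.2073149712; minus A(h) gives 74.2563233593.
Extrapolated: 74.2563233593 / 15 = 4.9504215573

4.950422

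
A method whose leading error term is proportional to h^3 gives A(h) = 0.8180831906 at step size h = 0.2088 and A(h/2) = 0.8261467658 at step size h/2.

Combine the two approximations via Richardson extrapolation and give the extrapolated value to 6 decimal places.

0.827299

r = 3, so 2^r = 8.
8·0.8261467658 = 6.6091741264; subtract 0.8180831906 → 5.7910909358
Denominator 8 − 1 = 7.
5.7910909358 ÷ 7 = 0.8272987051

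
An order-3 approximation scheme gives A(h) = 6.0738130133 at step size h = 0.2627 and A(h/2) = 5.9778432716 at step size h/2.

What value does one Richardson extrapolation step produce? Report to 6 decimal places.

Method order is 3; weight 2^3 = 8.
8×5.9778432716 − 6.0738130133 = 41.7489331595
Denominator 8 − 1 = 7.
Result: 5.9641333085

5.964133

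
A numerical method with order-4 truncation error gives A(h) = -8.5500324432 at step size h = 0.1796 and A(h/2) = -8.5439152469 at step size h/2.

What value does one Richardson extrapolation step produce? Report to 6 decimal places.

-8.543507

Order 4 gives 2^r = 16 and 2^r − 1 = 15.
Weighted: (-136.7026439504) − (-8.5500324432) = -128.1526115072
(-128.1526115072) ÷ 15 = -8.5435074338
Gap between inputs: 6.117e-03; correction applied: +0.0004078131.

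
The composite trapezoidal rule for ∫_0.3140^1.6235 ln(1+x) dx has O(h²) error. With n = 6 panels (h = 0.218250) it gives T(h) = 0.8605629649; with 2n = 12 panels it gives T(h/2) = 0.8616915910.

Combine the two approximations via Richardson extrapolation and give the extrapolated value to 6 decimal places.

With r = 2 the leading error scales as h^2, so the weight is 2^2 = 4.
4*0.8616915910 − 0.8605629649 = 2.5862033991
Extrapolated: 2.5862033991 / 3 = 0.8620677997

0.862068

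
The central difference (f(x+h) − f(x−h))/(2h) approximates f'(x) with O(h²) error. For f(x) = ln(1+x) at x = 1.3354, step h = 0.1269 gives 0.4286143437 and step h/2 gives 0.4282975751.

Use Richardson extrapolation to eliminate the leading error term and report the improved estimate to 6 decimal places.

0.428192

r = 2: numerator weight 4, denominator 3.
4×0.4282975751 = 1.7131903004; subtract 0.4286143437 → 1.2845759567
Divide by 2^2 − 1 = 3.
R = 1.2845759567/3 = 0.4281919856
Gap between inputs: 3.168e-04; correction applied: −0.0001055895.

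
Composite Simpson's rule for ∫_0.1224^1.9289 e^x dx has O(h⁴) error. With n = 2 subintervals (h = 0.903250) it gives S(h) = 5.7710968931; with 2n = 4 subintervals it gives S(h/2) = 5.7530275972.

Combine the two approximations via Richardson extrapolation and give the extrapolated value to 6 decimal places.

5.751823

Error is O(h^4); halving h shrinks it by 2^4 = 16.
16*5.7530275972 = 92.0484415552; 92.0484415552 − 5.7710968931 = 86.2773446621
Denominator 16 − 1 = 15.
86.2773446621 ÷ 15 = 5.7518229775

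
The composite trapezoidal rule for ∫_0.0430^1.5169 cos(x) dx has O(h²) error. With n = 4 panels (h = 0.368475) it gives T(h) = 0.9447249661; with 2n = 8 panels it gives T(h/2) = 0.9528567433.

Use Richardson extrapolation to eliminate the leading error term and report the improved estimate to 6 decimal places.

0.955567

Method order is 2; weight 2^2 = 4.
Top: 4(0.9528567433) − (0.9447249661) = 2.8667020071
Divide by 2^2 − 1 = 3.
Result: 0.9555673357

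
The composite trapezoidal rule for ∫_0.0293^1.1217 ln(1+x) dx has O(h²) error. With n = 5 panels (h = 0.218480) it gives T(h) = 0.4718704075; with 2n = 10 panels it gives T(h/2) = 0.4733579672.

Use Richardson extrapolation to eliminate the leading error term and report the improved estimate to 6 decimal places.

The method has order 2: 2^2 = 4.
Difference of the inputs: 0.4733579672 − 0.4718704075 = 0.0014875597
Divide by 2^2 − 1 = 3: 0.0014875597/3 = 0.0004958532
R = 0.4733579672 + 0.0004958532 = 0.4738538204
Correction |R − A(h/2)| = 4.959e-04; gap |A(h/2) − A(h)| = 1.488e-03.

0.473854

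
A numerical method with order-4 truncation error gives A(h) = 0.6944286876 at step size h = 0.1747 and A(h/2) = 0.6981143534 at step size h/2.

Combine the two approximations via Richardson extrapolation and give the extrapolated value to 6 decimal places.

Leading term ∝ h^4; use weight 16 = 2^4.
16*0.6981143534 = 11.1698296544; 11.1698296544 − 0.6944286876 = 10.4754009668
Extrapolated: 10.4754009668 / 15 = 0.6983600645
Correction |R − A(h/2)| = 2.457e-04; gap |A(h/2) − A(h)| = 3.686e-03.

0.698360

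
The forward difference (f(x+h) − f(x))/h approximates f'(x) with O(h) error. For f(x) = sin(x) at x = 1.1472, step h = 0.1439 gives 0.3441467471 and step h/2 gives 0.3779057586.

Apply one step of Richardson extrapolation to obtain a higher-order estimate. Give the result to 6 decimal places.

0.411665

r = 1, so 2^r = 2.
2^1*A(h/2) = 0.7558115172; minus A(h) gives 0.4116647701.
(2*0.3779057586 − 0.3441467471)/(2 − 1) = 0.4116647701
Correction |R − A(h/2)| = 3.376e-02; gap |A(h/2) − A(h)| = 3.376e-02.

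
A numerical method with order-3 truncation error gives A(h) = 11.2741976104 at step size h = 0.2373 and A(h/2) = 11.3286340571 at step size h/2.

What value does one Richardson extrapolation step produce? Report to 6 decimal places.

11.336411

With r = 3 the leading error scales as h^3, so the weight is 2^3 = 8.
Top: 8(11.3286340571) − (11.2741976104) = 79.3548748464
R = 79.3548748464/7 = 11.3364106923
Gap between inputs: 5.444e-02; correction applied: +0.0077766352.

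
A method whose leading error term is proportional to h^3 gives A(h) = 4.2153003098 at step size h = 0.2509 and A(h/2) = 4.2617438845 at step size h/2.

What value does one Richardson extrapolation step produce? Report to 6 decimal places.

4.268379

Leading term ∝ h^3; use weight 8 = 2^3.
Top: 8(4.2617438845) − (4.2153003098) = 29.8786507662
R = 29.8786507662/7 = 4.2683786809
Gap between inputs: 4.644e-02; correction applied: +0.0066347964.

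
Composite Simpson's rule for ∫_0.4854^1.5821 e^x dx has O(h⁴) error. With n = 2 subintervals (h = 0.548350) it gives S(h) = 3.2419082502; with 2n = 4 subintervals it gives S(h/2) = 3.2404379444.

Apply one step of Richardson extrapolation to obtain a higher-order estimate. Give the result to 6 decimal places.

3.240340

Method order is 4; weight 2^4 = 16.
16*3.2404379444 = 51.8470071104; 51.8470071104 − 3.2419082502 = 48.6050988602
Denominator 16 − 1 = 15.
Result: 3.2403399240
Shift from A(h/2): −0.0000980204.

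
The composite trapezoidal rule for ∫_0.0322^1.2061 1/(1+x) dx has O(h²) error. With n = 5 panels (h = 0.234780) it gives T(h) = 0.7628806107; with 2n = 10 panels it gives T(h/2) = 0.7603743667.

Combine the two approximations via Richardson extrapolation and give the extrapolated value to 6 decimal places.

Error is O(h^2); halving h shrinks it by 2^2 = 4.
2^2·A(h/2) = 3.0414974668; minus A(h) gives 2.2786168561.
Divide by 2^2 − 1 = 3.
Extrapolated: 2.2786168561 / 3 = 0.7595389520
Shift from A(h/2): −0.0008354147.

0.759539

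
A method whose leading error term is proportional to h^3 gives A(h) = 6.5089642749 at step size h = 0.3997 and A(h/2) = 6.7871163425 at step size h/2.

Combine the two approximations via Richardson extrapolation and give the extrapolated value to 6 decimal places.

6.826852

Order 3 gives 2^r = 8 and 2^r − 1 = 7.
Top: 8(6.7871163425) − (6.5089642749) = 47.7879664651
47.7879664651 ÷ 7 = 6.8268523522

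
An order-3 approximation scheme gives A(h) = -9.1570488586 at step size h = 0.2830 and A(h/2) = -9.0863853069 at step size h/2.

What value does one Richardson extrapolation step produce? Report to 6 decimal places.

Leading term ∝ h^3; use weight 8 = 2^3.
Top: 8(-9.0863853069) − (-9.1570488586) = -63.5340335966
Extrapolated: (-63.5340335966) / 7 = -9.0762905138
Correction |R − A(h/2)| = 1.009e-02; gap |A(h/2) − A(h)| = 7.066e-02.

-9.076291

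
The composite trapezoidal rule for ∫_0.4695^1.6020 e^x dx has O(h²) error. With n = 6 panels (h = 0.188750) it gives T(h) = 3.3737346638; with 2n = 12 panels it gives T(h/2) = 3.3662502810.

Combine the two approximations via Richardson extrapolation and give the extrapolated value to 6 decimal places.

3.363755

Leading term ∝ h^2; use weight 4 = 2^2.
Difference of the inputs: 3.3662502810 − 3.3737346638 = -0.0074843828
Divide by 2^2 − 1 = 3: (-0.0074843828)/3 = -0.0024947943
R = 3.3662502810 − 0.0024947943 = 3.3637554867
Correction |R − A(h/2)| = 2.495e-03; gap |A(h/2) − A(h)| = 7.484e-03.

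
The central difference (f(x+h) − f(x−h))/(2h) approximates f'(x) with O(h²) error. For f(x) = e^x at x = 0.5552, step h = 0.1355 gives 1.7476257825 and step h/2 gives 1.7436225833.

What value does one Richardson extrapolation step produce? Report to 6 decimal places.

1.742288

Order 2 gives 2^r = 4 and 2^r − 1 = 3.
Weighted: 6.9744903332 − 1.7476257825 = 5.2268645507
(4×1.7436225833 − 1.7476257825)/(4 − 1) = 1.7422881836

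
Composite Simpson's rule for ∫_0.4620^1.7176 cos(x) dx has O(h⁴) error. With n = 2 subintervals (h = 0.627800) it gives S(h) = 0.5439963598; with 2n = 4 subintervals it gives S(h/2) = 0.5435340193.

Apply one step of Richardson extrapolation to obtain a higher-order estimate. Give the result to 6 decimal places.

r = 4: numerator weight 16, denominator 15.
A(h/2) − A(h) = 0.5435340193 − 0.5439963598 = -0.0004623405
Divide by 2^4 − 1 = 15: (-0.0004623405)/15 = -0.0000308227
R = 0.5435340193 − 0.0000308227 = 0.5435031966

0.543503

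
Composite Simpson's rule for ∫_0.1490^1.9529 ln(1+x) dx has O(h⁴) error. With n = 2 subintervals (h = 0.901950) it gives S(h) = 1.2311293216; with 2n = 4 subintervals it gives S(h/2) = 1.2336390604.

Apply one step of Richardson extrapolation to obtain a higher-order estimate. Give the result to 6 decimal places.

1.233806

Order 4 gives 2^r = 16 and 2^r − 1 = 15.
A(h/2) − A(h) = 1.2336390604 − 1.2311293216 = 0.0025097388
Divide by 2^4 − 1 = 15: 0.0025097388/15 = 0.0001673159
R = A(h/2) + (A(h/2) − A(h))/15 = 1.2336390604 + 0.0001673159 = 1.2338063763
Correction |R − A(h/2)| = 1.673e-04; gap |A(h/2) − A(h)| = 2.510e-03.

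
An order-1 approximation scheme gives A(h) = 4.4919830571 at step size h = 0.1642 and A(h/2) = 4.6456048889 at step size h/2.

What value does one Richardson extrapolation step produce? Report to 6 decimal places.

The method has order 1: 2^1 = 2.
2·4.6456048889 = 9.2912097778; subtract 4.4919830571 → 4.7992267207
Extrapolated: 4.7992267207 / 1 = 4.7992267207
Gap between inputs: 1.536e-01; correction applied: +0.1536218318.

4.799227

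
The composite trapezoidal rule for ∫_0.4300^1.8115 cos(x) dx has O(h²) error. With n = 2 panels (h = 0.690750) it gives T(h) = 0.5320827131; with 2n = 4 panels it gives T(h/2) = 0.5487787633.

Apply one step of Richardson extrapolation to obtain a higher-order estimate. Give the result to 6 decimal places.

r = 2: numerator weight 4, denominator 3.
A(h/2) − A(h) = 0.5487787633 − 0.5320827131 = 0.0166960502
Correction (A(h/2) − A(h))/(4 − 1) = 0.0166960502/3 = 0.0055653501
R = A(h/2) + (A(h/2) − A(h))/3 = 0.5487787633 + 0.0055653501 = 0.5543441134
Shift from A(h/2): +0.0055653501.

0.554344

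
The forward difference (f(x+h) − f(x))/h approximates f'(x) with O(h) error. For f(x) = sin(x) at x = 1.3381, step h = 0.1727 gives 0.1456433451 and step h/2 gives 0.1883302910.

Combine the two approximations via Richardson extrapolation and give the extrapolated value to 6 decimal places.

r = 1: numerator weight 2, denominator 1.
2*0.1883302910 − 0.1456433451 = 0.2310172369
R = 0.2310172369/1 = 0.2310172369

0.231017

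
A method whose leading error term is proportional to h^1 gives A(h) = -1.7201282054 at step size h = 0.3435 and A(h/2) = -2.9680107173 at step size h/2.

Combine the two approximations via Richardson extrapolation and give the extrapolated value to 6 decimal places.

-4.215893

Method order is 1; weight 2^1 = 2.
2 × (-2.9680107173) − (-1.7201282054) = -4.2158932292
R = (-4.2158932292)/1 = -4.2158932292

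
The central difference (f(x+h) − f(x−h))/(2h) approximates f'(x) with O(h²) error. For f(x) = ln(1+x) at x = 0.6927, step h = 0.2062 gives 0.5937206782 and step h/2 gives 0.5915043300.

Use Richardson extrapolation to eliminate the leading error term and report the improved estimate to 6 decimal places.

0.590766

Leading term ∝ h^2; use weight 4 = 2^2.
2^2 × A(h/2) = 2.3660173200; minus A(h) gives 1.7722966418.
R = 1.7722966418/3 = 0.5907655473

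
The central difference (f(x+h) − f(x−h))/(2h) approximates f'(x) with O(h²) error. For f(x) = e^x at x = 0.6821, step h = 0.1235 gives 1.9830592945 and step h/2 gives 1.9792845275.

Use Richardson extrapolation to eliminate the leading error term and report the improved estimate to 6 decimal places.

1.978026

Error is O(h^2); halving h shrinks it by 2^2 = 4.
4·1.9792845275 = 7.9171381100; 7.9171381100 − 1.9830592945 = 5.9340788155
5.9340788155 ÷ 3 = 1.9780262718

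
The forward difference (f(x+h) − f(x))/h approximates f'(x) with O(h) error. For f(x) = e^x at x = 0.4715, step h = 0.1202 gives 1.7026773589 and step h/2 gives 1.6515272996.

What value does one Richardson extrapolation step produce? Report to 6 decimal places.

1.600377

r = 1, so 2^r = 2.
Weighted: 3.3030545992 − 1.7026773589 = 1.6003772403
R = 1.6003772403/1 = 1.6003772403
Correction |R − A(h/2)| = 5.115e-02; gap |A(h/2) − A(h)| = 5.115e-02.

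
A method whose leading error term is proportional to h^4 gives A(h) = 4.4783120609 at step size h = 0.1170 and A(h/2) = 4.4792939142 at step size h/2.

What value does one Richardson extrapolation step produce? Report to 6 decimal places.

4.479359

Leading term ∝ h^4; use weight 16 = 2^4.
Weighted: 71.6687026272 − 4.4783120609 = 67.1903905663
Divide by 2^4 − 1 = 15.
Result: 4.4793593711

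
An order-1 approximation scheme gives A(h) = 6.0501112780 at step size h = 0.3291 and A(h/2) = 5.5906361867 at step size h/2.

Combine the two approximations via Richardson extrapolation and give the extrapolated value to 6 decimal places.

5.131161

Leading term ∝ h^1; use weight 2 = 2^1.
2 × 5.5906361867 − 6.0501112780 = 5.1311610954
Denominator 2 − 1 = 1.
(2 × 5.5906361867 − 6.0501112780)/(2 − 1) = 5.1311610954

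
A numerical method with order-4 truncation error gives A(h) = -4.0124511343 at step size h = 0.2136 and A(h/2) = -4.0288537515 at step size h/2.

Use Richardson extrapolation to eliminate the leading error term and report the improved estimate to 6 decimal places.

-4.029947

Error is O(h^4); halving h shrinks it by 2^4 = 16.
16*(-4.0288537515) = -64.4616600240; subtract (-4.0124511343) → -60.4492088897
Denominator 16 − 1 = 15.
Extrapolated: (-60.4492088897) / 15 = -4.0299472593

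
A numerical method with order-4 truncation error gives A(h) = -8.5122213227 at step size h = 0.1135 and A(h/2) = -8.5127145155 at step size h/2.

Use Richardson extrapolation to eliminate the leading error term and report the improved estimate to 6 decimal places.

-8.512747

r = 4, so 2^r = 16.
Numerator 16·A(h/2) − A(h) = 16·(-8.5127145155) − (-8.5122213227) = -127.6912109253
Divide by 2^4 − 1 = 15.
(16·(-8.5127145155) − (-8.5122213227))/(16 − 1) = -8.5127473950
Correction |R − A(h/2)| = 3.288e-05; gap |A(h/2) − A(h)| = 4.932e-04.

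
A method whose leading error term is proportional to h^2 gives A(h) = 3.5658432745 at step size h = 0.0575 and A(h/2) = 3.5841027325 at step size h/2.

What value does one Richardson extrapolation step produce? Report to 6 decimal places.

r = 2, so 2^r = 4.
Top: 4(3.5841027325) − (3.5658432745) = 10.7705676555
10.7705676555 ÷ 3 = 3.5901892185

3.590189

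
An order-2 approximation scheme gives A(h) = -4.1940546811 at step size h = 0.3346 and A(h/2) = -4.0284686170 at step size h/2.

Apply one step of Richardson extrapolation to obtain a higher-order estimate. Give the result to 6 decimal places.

-3.973273

Order 2 gives 2^r = 4 and 2^r − 1 = 3.
Difference of the inputs: -4.0284686170 − (-4.1940546811) = 0.1655860641
Correction (A(h/2) − A(h))/(4 − 1) = 0.1655860641/3 = 0.0551953547
R = -4.0284686170 + 0.0551953547 = -3.9732732623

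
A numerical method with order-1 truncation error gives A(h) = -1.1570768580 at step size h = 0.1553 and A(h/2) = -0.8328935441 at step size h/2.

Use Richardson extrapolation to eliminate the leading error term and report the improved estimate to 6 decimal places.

-0.508710

Method order is 1; weight 2^1 = 2.
Difference of the inputs: -0.8328935441 − (-1.1570768580) = 0.3241833139
Divide by 2^1 − 1 = 1: 0.3241833139/1 = 0.3241833139
R = -0.8328935441 + 0.3241833139 = -0.5087102302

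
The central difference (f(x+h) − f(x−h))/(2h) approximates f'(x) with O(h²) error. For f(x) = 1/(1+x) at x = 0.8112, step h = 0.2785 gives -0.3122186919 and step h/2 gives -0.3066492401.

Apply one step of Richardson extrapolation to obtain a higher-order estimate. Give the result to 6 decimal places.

-0.304793

Order 2 gives 2^r = 4 and 2^r − 1 = 3.
Weighted: (-1.2265969604) − (-0.3122186919) = -0.9143782685
Divide by 2^2 − 1 = 3.
So the Richardson estimate is -0.3047927562.
Shift from A(h/2): +0.0018564839.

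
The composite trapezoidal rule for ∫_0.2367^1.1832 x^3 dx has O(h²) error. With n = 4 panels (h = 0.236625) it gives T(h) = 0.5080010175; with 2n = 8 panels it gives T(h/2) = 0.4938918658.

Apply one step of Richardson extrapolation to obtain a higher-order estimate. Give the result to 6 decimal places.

Error is O(h^2); halving h shrinks it by 2^2 = 4.
Difference of the inputs: 0.4938918658 − 0.5080010175 = -0.0141091517
Correction (A(h/2) − A(h))/(4 − 1) = (-0.0141091517)/3 = -0.0047030506
R = 0.4938918658 − 0.0047030506 = 0.4891888152
Gap between inputs: 1.411e-02; correction applied: −0.0047030506.

0.489189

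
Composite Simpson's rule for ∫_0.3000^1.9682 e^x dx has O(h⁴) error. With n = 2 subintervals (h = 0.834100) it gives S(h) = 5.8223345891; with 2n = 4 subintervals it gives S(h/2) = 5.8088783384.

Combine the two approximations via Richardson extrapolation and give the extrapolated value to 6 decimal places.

r = 4, so 2^r = 16.
A(h/2) − A(h) = 5.8088783384 − 5.8223345891 = -0.0134562507
Correction (A(h/2) − A(h))/(16 − 1) = (-0.0134562507)/15 = -0.0008970834
R = 5.8088783384 − 0.0008970834 = 5.8079812550

5.807981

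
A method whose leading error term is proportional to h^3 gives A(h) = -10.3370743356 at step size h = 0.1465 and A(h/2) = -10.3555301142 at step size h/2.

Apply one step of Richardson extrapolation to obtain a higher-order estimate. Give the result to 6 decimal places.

Error is O(h^3); halving h shrinks it by 2^3 = 8.
8·(-10.3555301142) = -82.8442409136; (-82.8442409136) − (-10.3370743356) = -72.5071665780
Divide by 2^3 − 1 = 7.
Result: -10.3581666540
Shift from A(h/2): −0.0026365398.

-10.358167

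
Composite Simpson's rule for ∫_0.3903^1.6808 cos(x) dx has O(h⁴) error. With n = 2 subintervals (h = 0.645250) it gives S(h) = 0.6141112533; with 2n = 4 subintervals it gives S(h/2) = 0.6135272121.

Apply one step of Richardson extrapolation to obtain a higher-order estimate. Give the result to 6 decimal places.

Leading term ∝ h^4; use weight 16 = 2^4.
16·0.6135272121 = 9.8164353936; subtract 0.6141112533 → 9.2023241403
Divide by 2^4 − 1 = 15.
Extrapolated: 9.2023241403 / 15 = 0.6134882760

0.613488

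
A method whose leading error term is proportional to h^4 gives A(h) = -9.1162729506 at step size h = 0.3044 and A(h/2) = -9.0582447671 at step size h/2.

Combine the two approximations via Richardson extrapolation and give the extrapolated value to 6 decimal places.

r = 4: numerator weight 16, denominator 15.
Numerator 16*A(h/2) − A(h) = 16*(-9.0582447671) − (-9.1162729506) = -135.8156433230
Extrapolated: (-135.8156433230) / 15 = -9.0543762215
Correction |R − A(h/2)| = 3.869e-03; gap |A(h/2) − A(h)| = 5.803e-02.

-9.054376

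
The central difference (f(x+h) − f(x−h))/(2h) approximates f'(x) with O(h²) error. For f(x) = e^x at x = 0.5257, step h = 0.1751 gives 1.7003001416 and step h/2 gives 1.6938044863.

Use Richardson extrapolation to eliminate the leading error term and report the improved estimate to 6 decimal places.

1.691639

Leading term ∝ h^2; use weight 4 = 2^2.
4×1.6938044863 = 6.7752179452; 6.7752179452 − 1.7003001416 = 5.0749178036
Denominator 4 − 1 = 3.
R = 5.0749178036/3 = 1.6916392679
Shift from A(h/2): −0.0021652184.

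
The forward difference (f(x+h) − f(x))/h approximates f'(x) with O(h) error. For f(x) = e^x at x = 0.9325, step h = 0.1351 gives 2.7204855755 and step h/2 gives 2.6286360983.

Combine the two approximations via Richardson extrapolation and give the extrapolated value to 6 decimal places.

r = 1, so 2^r = 2.
2×2.6286360983 = 5.2572721966; subtract 2.7204855755 → 2.5367866211
Divide by 2^1 − 1 = 1.
(2×2.6286360983 − 2.7204855755)/(2 − 1) = 2.5367866211

2.536787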